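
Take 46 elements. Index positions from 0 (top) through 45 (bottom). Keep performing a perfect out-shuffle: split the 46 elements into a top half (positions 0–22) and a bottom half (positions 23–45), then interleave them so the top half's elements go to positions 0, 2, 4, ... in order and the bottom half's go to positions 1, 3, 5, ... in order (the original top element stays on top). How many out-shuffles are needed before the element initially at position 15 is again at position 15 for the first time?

Follow position 15 under repeated out-shuffles:
15 → 30 → 15
It first returns after 2 out-shuffles.

2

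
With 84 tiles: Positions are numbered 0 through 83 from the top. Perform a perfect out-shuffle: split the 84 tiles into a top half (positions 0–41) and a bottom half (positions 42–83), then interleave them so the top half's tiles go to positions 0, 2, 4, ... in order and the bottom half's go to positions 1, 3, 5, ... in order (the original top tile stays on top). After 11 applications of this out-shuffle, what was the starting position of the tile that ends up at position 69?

62

Work backwards from position 69, undoing one out-shuffle at a time:
69 ← 76 ← 38 ← 19 ← 51 ← 67 ← 75 ← 79 ← 81 ← 82 ← 41 ← 62
So the tile now at position 69 started at position 62.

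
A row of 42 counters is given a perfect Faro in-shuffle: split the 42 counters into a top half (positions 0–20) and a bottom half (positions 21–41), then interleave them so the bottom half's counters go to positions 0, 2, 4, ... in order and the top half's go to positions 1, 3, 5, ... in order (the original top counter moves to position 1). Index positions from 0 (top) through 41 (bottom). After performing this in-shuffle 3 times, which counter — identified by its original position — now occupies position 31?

3

Work backwards from position 31, undoing one in-shuffle at a time:
31 ← 15 ← 7 ← 3
So the counter now at position 31 started at position 3.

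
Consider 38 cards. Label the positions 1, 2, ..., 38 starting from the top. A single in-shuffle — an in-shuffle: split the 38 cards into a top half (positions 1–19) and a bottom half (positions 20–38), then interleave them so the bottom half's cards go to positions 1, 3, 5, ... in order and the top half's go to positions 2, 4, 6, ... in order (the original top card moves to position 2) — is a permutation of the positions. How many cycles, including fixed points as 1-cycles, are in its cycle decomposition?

Trace each unvisited position around until it returns:
(1 2 4 8 16 32 ... len 12) (3 6 12 24 9 18 ... len 12) (7 14 28 17 34 29 ... len 12) (13 26)
4 cycles in total.

4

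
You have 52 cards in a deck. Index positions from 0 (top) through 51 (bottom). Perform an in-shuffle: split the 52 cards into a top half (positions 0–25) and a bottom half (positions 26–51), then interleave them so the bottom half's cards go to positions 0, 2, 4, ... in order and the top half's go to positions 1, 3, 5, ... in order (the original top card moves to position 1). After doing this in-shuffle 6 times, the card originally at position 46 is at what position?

39

Track the card's position through each in-shuffle:
46 → 40 → 28 → 4 → 9 → 19 → 39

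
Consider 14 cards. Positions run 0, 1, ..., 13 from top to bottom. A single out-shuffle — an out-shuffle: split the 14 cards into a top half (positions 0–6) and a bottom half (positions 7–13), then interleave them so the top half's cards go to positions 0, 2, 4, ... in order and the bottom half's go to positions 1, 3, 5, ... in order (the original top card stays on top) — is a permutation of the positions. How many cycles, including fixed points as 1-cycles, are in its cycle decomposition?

3

Trace each unvisited position around until it returns:
(0) (1 2 4 8 3 6 ... len 12) (13)
3 cycles in total.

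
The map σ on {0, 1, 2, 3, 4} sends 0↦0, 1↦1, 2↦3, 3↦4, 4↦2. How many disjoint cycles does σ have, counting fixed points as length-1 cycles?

3

Cycle decomposition: (0) (1) (2 3 4).
3 cycles.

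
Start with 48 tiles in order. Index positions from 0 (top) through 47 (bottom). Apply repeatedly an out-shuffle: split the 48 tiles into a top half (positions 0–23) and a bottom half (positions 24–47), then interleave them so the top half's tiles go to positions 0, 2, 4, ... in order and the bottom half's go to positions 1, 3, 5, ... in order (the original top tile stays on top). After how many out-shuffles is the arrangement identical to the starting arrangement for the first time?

23

The out-shuffle permutes the 48 positions with cycle lengths [1, 1, 23, 23].
Every tile is home exactly when every cycle has completed a whole number of laps, i.e. after lcm(1, 23) = 23 out-shuffles.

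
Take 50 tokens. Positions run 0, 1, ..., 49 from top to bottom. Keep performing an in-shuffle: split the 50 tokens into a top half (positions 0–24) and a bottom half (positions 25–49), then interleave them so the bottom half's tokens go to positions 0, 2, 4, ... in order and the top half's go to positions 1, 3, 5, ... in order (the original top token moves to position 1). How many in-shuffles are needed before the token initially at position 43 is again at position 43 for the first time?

8

Follow position 43 under repeated in-shuffles:
43 → 36 → 22 → 45 → 40 → 30 → 10 → 21 → 43
It first returns after 8 in-shuffles.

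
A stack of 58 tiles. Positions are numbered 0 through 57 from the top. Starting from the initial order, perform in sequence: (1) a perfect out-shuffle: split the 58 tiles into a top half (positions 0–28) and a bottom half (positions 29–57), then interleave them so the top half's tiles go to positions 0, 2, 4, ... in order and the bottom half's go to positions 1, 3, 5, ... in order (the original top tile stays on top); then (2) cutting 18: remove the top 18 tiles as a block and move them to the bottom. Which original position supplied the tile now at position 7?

41

Undo the operations in reverse order, starting from position 7:
  undo op 2 (cut 18): 7 ← 25
  undo op 1 (out-shuffle, from bottom half): 25 ← 41
So the tile at position 7 came from original position 41.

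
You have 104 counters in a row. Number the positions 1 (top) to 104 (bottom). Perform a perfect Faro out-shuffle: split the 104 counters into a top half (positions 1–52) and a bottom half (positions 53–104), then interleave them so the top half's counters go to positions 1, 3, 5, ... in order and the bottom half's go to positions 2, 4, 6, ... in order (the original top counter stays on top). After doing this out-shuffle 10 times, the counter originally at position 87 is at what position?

Track the counter's position through each out-shuffle:
87 → 70 → 36 → 71 → 38 → 75 → 46 → 91 → 78 → 52 → 103

103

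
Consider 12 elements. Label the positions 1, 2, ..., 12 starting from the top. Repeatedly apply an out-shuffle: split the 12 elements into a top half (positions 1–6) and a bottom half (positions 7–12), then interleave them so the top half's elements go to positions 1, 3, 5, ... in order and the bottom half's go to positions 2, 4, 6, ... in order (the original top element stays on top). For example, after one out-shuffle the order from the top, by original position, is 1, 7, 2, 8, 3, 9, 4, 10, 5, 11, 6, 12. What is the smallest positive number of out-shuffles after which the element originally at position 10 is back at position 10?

Follow position 10 under repeated out-shuffles:
10 → 8 → 4 → 7 → 2 → 3 → 5 → 9 → 6 → 11 → 10
It first returns after 10 out-shuffles.

10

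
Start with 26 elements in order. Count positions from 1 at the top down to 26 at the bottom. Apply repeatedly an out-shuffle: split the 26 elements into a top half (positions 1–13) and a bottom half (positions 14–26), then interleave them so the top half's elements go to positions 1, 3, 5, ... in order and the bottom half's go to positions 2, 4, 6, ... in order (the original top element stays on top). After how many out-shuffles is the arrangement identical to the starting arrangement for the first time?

20

The out-shuffle permutes the 26 positions with cycle lengths [1, 1, 4, 20].
Every element is home exactly when every cycle has completed a whole number of laps, i.e. after lcm(1, 4, 20) = 20 out-shuffles.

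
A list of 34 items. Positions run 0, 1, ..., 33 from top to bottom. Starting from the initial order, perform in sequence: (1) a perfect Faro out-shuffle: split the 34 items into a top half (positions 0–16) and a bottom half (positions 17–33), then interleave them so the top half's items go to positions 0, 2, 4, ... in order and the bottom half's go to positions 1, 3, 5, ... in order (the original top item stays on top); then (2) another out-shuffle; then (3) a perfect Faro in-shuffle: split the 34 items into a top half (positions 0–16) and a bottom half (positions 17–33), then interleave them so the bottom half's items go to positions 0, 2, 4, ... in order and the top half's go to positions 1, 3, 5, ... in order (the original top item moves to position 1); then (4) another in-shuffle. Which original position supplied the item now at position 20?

28

Undo the operations in reverse order, starting from position 20:
  undo op 4 (in-shuffle, from bottom half): 20 ← 27
  undo op 3 (in-shuffle, from top half): 27 ← 13
  undo op 2 (out-shuffle, from bottom half): 13 ← 23
  undo op 1 (out-shuffle, from bottom half): 23 ← 28
So the item at position 20 came from original position 28.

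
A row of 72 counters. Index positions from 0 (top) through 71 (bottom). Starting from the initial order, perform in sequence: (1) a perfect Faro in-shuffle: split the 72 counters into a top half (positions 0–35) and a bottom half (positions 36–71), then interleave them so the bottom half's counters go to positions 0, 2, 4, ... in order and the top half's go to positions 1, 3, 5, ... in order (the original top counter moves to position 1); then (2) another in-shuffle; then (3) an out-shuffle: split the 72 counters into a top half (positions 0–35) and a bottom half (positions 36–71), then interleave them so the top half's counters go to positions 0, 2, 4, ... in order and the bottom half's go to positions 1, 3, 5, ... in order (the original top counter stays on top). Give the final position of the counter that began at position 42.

50

Track the counter from position 42 forward through each operation:
  after op 1 (in-shuffle): 42 → 12
  after op 2 (in-shuffle): 12 → 25
  after op 3 (out-shuffle): 25 → 50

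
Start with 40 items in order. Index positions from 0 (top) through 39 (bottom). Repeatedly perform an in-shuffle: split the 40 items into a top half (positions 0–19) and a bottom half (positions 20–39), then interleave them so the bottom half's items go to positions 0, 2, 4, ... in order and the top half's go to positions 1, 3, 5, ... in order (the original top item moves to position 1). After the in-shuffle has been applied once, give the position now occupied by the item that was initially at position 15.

Track the item's position through each in-shuffle:
15 → 31

31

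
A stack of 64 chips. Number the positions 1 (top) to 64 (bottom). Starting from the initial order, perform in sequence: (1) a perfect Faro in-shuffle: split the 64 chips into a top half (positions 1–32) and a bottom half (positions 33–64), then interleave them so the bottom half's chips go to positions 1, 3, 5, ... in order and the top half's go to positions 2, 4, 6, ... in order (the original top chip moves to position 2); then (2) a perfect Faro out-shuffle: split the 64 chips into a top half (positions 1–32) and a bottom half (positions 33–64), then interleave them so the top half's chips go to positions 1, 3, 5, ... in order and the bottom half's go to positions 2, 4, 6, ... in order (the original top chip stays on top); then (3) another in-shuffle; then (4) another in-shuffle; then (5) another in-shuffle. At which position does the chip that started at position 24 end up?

61

Track the chip from position 24 forward through each operation:
  after op 1 (in-shuffle): 24 → 48
  after op 2 (out-shuffle): 48 → 32
  after op 3 (in-shuffle): 32 → 64
  after op 4 (in-shuffle): 64 → 63
  after op 5 (in-shuffle): 63 → 61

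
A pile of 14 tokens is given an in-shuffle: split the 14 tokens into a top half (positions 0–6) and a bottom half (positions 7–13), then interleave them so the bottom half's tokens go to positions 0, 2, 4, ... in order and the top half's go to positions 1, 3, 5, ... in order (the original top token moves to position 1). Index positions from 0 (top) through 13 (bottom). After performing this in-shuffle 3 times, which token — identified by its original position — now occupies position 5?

Work backwards from position 5, undoing one in-shuffle at a time:
5 ← 2 ← 8 ← 11
So the token now at position 5 started at position 11.

11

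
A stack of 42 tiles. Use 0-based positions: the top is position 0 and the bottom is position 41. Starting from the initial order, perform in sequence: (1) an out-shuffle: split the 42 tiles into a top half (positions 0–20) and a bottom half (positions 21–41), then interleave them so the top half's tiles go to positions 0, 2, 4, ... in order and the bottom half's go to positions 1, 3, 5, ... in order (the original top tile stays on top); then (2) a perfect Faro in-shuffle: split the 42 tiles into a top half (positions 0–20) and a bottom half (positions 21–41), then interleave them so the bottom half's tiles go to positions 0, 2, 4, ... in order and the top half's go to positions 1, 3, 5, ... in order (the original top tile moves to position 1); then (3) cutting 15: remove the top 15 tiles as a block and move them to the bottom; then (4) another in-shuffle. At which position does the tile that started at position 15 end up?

7

Track the tile from position 15 forward through each operation:
  after op 1 (out-shuffle): 15 → 30
  after op 2 (in-shuffle): 30 → 18
  after op 3 (cut 15): 18 → 3
  after op 4 (in-shuffle): 3 → 7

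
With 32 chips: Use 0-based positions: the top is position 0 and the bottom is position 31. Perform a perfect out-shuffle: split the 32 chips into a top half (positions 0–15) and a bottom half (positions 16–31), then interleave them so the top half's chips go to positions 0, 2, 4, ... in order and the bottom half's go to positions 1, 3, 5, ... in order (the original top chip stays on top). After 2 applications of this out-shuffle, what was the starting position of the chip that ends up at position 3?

Work backwards from position 3, undoing one out-shuffle at a time:
3 ← 17 ← 24
So the chip now at position 3 started at position 24.

24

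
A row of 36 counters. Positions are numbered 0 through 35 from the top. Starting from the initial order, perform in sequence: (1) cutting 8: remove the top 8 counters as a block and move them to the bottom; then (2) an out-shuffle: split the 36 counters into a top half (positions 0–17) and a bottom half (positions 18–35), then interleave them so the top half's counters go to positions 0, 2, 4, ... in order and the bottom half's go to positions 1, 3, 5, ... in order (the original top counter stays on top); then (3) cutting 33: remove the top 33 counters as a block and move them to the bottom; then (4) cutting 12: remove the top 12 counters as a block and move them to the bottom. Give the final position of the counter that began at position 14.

3

Track the counter from position 14 forward through each operation:
  after op 1 (cut 8): 14 → 6
  after op 2 (out-shuffle): 6 → 12
  after op 3 (cut 33): 12 → 15
  after op 4 (cut 12): 15 → 3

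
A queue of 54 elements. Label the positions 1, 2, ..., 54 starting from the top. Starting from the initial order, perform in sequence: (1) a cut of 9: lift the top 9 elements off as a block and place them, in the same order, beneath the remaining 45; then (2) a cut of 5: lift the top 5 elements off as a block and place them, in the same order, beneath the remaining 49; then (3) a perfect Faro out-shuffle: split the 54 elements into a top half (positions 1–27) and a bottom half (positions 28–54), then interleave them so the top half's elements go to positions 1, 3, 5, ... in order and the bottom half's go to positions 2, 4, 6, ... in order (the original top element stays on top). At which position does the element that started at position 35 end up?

41

Track the element from position 35 forward through each operation:
  after op 1 (cut 9): 35 → 26
  after op 2 (cut 5): 26 → 21
  after op 3 (out-shuffle): 21 → 41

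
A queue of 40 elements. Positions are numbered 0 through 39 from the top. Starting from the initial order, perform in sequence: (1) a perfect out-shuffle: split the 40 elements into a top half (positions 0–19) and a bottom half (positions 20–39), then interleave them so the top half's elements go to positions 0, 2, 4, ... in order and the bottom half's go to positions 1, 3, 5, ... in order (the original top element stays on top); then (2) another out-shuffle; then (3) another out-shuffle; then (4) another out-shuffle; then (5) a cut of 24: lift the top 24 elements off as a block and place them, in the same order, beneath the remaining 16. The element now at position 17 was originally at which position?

22

Undo the operations in reverse order, starting from position 17:
  undo op 5 (cut 24): 17 ← 1
  undo op 4 (out-shuffle, from bottom half): 1 ← 20
  undo op 3 (out-shuffle, from top half): 20 ← 10
  undo op 2 (out-shuffle, from top half): 10 ← 5
  undo op 1 (out-shuffle, from bottom half): 5 ← 22
So the element at position 17 came from original position 22.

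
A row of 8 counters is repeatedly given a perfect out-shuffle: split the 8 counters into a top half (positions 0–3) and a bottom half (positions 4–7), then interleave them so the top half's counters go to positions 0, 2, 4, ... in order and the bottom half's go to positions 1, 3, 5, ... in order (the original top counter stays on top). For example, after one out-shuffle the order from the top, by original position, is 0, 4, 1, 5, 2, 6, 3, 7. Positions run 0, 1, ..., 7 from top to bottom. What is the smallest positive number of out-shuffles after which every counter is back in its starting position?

3

The out-shuffle permutes the 8 positions with cycle lengths [1, 1, 3, 3].
Every counter is home exactly when every cycle has completed a whole number of laps, i.e. after lcm(1, 3) = 3 out-shuffles.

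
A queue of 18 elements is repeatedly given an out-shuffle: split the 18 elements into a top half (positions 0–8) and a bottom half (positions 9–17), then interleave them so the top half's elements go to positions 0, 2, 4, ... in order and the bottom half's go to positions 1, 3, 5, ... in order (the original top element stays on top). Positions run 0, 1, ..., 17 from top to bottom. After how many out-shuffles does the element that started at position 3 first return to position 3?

8

Follow position 3 under repeated out-shuffles:
3 → 6 → 12 → 7 → 14 → 11 → 5 → 10 → 3
It first returns after 8 out-shuffles.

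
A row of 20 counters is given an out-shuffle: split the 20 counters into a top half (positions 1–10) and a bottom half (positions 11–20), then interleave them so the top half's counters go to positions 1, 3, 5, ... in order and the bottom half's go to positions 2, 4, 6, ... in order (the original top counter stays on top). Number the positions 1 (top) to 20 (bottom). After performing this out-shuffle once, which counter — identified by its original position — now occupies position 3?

2

Work backwards from position 3, undoing one out-shuffle at a time:
3 ← 2
So the counter now at position 3 started at position 2.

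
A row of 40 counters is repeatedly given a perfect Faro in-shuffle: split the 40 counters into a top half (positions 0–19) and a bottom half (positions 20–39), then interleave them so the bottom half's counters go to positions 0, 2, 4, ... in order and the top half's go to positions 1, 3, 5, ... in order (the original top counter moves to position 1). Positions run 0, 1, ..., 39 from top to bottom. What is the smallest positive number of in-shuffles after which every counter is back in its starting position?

20

The in-shuffle permutes the 40 positions with cycle lengths [20, 20].
Every counter is home exactly when every cycle has completed a whole number of laps, i.e. after lcm(20) = 20 in-shuffles.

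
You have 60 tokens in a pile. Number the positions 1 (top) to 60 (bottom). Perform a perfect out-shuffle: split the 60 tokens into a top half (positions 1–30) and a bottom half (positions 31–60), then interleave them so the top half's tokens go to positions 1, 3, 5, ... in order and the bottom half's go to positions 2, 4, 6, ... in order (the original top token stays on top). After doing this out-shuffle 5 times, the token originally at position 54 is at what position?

45

Track the token's position through each out-shuffle:
54 → 48 → 36 → 12 → 23 → 45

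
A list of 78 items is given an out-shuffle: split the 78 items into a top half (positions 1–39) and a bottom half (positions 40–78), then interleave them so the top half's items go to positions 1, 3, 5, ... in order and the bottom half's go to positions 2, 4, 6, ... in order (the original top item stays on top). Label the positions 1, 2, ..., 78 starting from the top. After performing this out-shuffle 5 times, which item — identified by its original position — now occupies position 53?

70

Work backwards from position 53, undoing one out-shuffle at a time:
53 ← 27 ← 14 ← 46 ← 62 ← 70
So the item now at position 53 started at position 70.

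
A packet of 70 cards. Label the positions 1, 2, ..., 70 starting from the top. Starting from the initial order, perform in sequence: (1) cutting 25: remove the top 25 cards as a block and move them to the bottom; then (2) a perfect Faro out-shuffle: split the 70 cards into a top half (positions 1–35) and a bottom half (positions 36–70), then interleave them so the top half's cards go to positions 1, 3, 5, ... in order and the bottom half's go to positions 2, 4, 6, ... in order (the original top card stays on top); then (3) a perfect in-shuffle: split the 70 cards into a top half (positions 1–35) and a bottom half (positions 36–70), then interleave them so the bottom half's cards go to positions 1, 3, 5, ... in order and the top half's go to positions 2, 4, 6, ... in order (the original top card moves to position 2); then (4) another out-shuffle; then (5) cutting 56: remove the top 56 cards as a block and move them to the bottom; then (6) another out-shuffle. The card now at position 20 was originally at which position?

64

Undo the operations in reverse order, starting from position 20:
  undo op 6 (out-shuffle, from bottom half): 20 ← 45
  undo op 5 (cut 56): 45 ← 31
  undo op 4 (out-shuffle, from top half): 31 ← 16
  undo op 3 (in-shuffle, from top half): 16 ← 8
  undo op 2 (out-shuffle, from bottom half): 8 ← 39
  undo op 1 (cut 25): 39 ← 64
So the card at position 20 came from original position 64.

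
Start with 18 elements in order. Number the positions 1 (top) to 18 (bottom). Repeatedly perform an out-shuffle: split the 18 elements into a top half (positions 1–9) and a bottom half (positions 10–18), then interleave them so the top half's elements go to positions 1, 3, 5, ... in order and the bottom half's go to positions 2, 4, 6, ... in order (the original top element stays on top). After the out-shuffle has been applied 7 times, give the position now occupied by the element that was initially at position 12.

Track the element's position through each out-shuffle:
12 → 6 → 11 → 4 → 7 → 13 → 8 → 15

15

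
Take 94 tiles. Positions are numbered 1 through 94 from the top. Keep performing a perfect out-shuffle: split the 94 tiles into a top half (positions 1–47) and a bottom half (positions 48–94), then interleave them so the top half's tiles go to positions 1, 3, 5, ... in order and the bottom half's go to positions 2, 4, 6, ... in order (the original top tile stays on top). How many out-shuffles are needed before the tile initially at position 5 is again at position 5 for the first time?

Follow position 5 under repeated out-shuffles:
5 → 9 → 17 → 33 → 65 → 36 → 71 → 48 → 2 → 3 → 5
It first returns after 10 out-shuffles.

10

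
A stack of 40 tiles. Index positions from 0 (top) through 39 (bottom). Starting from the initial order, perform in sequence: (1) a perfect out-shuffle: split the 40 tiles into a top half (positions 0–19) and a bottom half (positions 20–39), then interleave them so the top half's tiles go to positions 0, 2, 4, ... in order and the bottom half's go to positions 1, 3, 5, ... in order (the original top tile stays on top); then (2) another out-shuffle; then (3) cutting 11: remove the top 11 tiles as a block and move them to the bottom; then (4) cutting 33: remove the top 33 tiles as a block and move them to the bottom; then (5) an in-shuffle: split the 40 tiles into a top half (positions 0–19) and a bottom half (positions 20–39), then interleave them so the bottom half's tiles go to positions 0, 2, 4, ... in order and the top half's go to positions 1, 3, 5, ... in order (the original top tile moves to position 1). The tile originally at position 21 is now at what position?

Track the tile from position 21 forward through each operation:
  after op 1 (out-shuffle): 21 → 3
  after op 2 (out-shuffle): 3 → 6
  after op 3 (cut 11): 6 → 35
  after op 4 (cut 33): 35 → 2
  after op 5 (in-shuffle): 2 → 5

5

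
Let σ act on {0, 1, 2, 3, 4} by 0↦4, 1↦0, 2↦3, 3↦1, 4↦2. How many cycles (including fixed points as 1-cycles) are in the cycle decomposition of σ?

1

Cycle decomposition: (0 4 2 3 1).
1 cycle.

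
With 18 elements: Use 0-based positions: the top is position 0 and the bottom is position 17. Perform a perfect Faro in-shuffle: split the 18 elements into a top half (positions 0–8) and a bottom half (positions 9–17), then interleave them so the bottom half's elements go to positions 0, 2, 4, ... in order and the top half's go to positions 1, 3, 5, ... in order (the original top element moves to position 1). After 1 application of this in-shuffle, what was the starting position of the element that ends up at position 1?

0

Work backwards from position 1, undoing one in-shuffle at a time:
1 ← 0
So the element now at position 1 started at position 0.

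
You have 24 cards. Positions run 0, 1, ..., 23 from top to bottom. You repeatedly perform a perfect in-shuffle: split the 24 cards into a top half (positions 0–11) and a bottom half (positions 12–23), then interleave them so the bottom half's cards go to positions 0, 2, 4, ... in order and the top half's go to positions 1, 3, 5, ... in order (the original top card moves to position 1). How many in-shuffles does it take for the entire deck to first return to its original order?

20

The in-shuffle permutes the 24 positions with cycle lengths [4, 20].
Every card is home exactly when every cycle has completed a whole number of laps, i.e. after lcm(4, 20) = 20 in-shuffles.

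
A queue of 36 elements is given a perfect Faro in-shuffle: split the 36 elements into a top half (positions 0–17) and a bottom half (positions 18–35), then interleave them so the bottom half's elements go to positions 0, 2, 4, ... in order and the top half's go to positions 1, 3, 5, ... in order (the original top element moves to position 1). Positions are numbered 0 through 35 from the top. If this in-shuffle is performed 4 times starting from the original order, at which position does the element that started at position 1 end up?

Track the element's position through each in-shuffle:
1 → 3 → 7 → 15 → 31

31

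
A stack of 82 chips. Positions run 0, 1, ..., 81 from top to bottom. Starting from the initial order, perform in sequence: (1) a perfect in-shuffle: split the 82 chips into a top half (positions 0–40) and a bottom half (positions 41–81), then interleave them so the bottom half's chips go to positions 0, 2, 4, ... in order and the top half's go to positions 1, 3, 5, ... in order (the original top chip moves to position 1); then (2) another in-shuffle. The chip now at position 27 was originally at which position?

Undo the operations in reverse order, starting from position 27:
  undo op 2 (in-shuffle, from top half): 27 ← 13
  undo op 1 (in-shuffle, from top half): 13 ← 6
So the chip at position 27 came from original position 6.

6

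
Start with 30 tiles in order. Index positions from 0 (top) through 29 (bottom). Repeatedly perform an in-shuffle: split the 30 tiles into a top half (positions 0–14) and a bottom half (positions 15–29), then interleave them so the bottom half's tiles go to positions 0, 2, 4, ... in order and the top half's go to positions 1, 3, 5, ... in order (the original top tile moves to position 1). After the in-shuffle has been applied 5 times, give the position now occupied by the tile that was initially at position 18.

18

Track the tile's position through each in-shuffle:
18 → 6 → 13 → 27 → 24 → 18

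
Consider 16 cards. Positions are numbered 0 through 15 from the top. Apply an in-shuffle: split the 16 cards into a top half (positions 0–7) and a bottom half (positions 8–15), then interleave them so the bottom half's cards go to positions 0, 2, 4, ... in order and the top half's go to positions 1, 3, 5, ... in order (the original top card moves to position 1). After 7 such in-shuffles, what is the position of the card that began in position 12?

14

Track the card's position through each in-shuffle:
12 → 8 → 0 → 1 → 3 → 7 → 15 → 14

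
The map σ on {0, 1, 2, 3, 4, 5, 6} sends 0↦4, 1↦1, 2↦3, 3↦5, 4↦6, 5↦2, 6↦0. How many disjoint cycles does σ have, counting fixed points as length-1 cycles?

Cycle decomposition: (0 4 6) (1) (2 3 5).
3 cycles.

3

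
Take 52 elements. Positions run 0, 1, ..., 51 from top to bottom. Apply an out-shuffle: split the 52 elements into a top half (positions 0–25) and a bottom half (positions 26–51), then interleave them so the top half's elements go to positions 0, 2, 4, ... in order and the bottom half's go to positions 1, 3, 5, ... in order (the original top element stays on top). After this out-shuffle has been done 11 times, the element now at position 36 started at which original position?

30

Work backwards from position 36, undoing one out-shuffle at a time:
36 ← 18 ← 9 ← 30 ← 15 ← 33 ← 42 ← 21 ← 36 ← 18 ← 9 ← 30
So the element now at position 36 started at position 30.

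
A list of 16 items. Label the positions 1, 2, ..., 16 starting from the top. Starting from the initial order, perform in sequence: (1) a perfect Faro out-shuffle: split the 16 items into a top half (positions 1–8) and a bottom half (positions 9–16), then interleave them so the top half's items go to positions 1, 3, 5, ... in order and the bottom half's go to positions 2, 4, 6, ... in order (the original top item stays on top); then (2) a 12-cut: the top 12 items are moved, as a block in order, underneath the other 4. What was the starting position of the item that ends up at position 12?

Undo the operations in reverse order, starting from position 12:
  undo op 2 (cut 12): 12 ← 8
  undo op 1 (out-shuffle, from bottom half): 8 ← 12
So the item at position 12 came from original position 12.

12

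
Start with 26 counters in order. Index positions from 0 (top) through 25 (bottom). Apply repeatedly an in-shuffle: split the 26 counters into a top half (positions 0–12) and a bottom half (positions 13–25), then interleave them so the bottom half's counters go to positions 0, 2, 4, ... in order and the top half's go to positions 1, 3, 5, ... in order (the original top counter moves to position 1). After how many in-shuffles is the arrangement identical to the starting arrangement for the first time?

The in-shuffle permutes the 26 positions with cycle lengths [2, 6, 18].
Every counter is home exactly when every cycle has completed a whole number of laps, i.e. after lcm(2, 6, 18) = 18 in-shuffles.

18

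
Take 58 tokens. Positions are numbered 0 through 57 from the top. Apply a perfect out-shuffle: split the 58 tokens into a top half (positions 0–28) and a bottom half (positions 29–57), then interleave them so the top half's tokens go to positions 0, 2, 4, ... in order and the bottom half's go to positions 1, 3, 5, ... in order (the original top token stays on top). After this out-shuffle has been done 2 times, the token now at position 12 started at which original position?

Work backwards from position 12, undoing one out-shuffle at a time:
12 ← 6 ← 3
So the token now at position 12 started at position 3.

3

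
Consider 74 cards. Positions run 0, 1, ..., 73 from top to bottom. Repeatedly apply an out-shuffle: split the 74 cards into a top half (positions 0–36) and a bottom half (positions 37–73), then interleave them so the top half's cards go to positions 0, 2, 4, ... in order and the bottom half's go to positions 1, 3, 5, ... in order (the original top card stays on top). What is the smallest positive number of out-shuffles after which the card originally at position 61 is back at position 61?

Follow position 61 under repeated out-shuffles:
61 → 49 → 25 → 50 → 27 → 54 → 35 → 70 → 67 → 61
It first returns after 9 out-shuffles.

9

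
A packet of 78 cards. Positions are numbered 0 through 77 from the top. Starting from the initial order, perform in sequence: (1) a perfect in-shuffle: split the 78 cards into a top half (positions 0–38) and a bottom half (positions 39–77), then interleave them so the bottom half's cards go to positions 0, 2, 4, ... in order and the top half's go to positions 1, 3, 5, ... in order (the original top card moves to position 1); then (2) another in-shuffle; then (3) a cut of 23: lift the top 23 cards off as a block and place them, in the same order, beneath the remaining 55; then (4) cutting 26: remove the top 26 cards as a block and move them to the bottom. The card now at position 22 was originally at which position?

17

Undo the operations in reverse order, starting from position 22:
  undo op 4 (cut 26): 22 ← 48
  undo op 3 (cut 23): 48 ← 71
  undo op 2 (in-shuffle, from top half): 71 ← 35
  undo op 1 (in-shuffle, from top half): 35 ← 17
So the card at position 22 came from original position 17.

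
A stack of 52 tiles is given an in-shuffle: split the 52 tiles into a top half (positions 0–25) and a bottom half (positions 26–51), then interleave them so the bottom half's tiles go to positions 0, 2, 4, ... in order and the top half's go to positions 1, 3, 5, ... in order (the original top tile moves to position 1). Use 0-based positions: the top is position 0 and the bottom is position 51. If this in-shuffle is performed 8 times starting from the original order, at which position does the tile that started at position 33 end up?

11

Track the tile's position through each in-shuffle:
33 → 14 → 29 → 6 → 13 → 27 → 2 → 5 → 11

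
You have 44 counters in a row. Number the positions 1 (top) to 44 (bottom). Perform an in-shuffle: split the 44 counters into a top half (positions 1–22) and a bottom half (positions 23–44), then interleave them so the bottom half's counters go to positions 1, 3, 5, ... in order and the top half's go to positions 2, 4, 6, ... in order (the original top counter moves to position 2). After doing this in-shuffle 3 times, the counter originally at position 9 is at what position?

Track the counter's position through each in-shuffle:
9 → 18 → 36 → 27

27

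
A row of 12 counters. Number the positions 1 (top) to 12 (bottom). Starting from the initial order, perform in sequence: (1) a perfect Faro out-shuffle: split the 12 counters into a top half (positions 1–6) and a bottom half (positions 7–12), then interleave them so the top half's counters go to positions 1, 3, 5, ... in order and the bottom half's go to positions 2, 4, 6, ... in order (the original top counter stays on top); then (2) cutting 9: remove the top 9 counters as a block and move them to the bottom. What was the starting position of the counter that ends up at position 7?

8

Undo the operations in reverse order, starting from position 7:
  undo op 2 (cut 9): 7 ← 4
  undo op 1 (out-shuffle, from bottom half): 4 ← 8
So the counter at position 7 came from original position 8.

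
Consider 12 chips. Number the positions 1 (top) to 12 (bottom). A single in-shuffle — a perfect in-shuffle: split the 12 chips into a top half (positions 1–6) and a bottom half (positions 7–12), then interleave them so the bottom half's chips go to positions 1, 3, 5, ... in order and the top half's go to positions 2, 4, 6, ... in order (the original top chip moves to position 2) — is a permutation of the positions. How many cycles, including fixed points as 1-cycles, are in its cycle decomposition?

Trace each unvisited position around until it returns:
(1 2 4 8 3 6 ... len 12)
1 cycle in total.

1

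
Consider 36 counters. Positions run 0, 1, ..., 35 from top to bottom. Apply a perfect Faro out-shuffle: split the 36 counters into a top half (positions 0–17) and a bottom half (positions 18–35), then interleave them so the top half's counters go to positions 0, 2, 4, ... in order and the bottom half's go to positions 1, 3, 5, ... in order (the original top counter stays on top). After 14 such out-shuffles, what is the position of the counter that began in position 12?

Track position through each out-shuffle: 12 → 24 → 13 → 26 → 17 → ... (continuing for 14 shuffles total) → 13.

13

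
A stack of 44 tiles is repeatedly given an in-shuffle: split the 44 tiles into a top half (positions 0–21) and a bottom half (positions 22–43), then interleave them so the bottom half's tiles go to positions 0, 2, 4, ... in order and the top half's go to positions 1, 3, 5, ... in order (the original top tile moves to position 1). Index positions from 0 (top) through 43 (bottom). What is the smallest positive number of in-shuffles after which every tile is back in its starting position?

The in-shuffle permutes the 44 positions with cycle lengths [2, 4, 4, 4, 6, 12, 12].
Every tile is home exactly when every cycle has completed a whole number of laps, i.e. after lcm(2, 4, 6, 12) = 12 in-shuffles.

12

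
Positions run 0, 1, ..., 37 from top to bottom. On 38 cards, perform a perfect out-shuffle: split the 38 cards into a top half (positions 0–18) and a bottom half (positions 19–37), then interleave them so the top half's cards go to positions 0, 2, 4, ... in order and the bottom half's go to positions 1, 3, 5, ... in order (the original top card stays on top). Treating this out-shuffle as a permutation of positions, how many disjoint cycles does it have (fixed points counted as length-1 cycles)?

Trace each unvisited position around until it returns:
(0) (1 2 4 8 16 32 ... len 36) (37)
3 cycles in total.

3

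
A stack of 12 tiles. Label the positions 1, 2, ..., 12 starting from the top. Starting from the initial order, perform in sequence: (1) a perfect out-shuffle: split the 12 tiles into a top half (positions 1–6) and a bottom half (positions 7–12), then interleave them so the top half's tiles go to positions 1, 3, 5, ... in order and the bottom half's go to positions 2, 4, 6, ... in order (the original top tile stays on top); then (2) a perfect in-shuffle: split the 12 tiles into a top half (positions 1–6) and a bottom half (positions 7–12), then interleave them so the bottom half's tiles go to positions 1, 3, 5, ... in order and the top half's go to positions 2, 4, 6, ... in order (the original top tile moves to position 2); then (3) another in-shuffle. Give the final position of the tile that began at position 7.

8

Track the tile from position 7 forward through each operation:
  after op 1 (out-shuffle): 7 → 2
  after op 2 (in-shuffle): 2 → 4
  after op 3 (in-shuffle): 4 → 8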